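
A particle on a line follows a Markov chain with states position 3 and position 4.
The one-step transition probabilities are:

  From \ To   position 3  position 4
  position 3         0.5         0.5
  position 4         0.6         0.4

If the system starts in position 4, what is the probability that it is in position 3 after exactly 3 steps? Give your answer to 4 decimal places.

0.5460

Propagate the distribution vector 3 steps from position 4.
After 0 steps: (0.0000, 1.0000)
After 1 step: (0.6000, 0.4000)
After 2 steps: (0.5400, 0.4600)
After 3 steps: (0.5460, 0.4540)
P(in position 3 after 3 steps) = 0.5460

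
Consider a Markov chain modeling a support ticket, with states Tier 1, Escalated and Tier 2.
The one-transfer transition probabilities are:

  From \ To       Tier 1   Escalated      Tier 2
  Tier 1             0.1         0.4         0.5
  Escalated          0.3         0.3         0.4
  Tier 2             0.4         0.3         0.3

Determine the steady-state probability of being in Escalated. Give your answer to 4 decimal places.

Let the stationary distribution be π with π = πP and π_1 + π_2 + π_3 = 1.
π_1 = 0.1·π_1 + 0.3·π_2 + 0.4·π_3
π_2 = 0.4·π_1 + 0.3·π_2 + 0.3·π_3
Solving with the normalization constraint gives π = (0.2824, 0.3282, 0.3893).
So the stationary probability of Escalated is 0.3282.

0.3282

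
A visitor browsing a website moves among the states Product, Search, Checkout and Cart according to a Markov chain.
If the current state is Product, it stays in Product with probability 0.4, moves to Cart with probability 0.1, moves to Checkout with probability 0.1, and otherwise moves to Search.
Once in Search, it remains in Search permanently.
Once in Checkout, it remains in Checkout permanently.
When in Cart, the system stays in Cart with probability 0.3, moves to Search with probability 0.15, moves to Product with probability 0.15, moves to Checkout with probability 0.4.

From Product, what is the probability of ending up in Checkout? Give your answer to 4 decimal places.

Let h(s) be the probability of absorption at Checkout starting from transient state s. Then h(Checkout) = 1 and h(Search) = 0. By first-step analysis:
h(Product) = 0.4·h(Product) + 0.4·0 + 0.1·1 + 0.1·h(Cart)
h(Cart) = 0.15·h(Product) + 0.15·0 + 0.4·1 + 0.3·h(Cart)
Solving: h(Product) = 0.2716, h(Cart) = 0.6296.
Starting from Product, the probability is 0.2716.

0.2716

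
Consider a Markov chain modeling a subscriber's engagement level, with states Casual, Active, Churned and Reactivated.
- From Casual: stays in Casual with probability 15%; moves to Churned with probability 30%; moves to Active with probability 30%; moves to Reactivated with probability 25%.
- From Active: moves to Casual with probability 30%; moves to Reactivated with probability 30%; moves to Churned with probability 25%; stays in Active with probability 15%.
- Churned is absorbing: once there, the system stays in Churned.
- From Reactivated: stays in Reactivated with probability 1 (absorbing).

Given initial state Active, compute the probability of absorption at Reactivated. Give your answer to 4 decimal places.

0.5217

Let h(s) be the probability of absorption at Reactivated starting from transient state s. Then h(Reactivated) = 1 and h(Churned) = 0. By first-step analysis:
h(Casual) = 0.15·h(Casual) + 0.3·h(Active) + 0.3·0 + 0.25·1
h(Active) = 0.3·h(Casual) + 0.15·h(Active) + 0.25·0 + 0.3·1
Solving: h(Casual) = 0.4783, h(Active) = 0.5217.
Starting from Active, the probability is 0.5217.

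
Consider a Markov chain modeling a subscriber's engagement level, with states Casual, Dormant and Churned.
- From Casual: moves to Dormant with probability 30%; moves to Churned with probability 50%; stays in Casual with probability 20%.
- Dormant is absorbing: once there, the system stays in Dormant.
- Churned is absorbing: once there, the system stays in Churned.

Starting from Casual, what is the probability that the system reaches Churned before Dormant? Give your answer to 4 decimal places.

0.6250

Let h(s) be the probability of absorption at Churned starting from transient state s. Then h(Churned) = 1 and h(Dormant) = 0. By first-step analysis:
h(Casual) = 0.2·h(Casual) + 0.3·0 + 0.5·1
Solving: h(Casual) = 0.6250.
Starting from Casual, the probability is 0.6250.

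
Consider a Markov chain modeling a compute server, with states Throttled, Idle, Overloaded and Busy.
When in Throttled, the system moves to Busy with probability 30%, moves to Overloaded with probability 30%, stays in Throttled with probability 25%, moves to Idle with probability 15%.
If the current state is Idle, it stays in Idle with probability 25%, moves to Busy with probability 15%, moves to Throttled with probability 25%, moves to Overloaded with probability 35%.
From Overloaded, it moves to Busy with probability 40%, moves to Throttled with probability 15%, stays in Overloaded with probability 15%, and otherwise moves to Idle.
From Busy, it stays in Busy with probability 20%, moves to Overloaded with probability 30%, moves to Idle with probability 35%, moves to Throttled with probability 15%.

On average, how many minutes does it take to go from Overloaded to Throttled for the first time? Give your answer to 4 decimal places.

5.5598

Let t(s) be the expected number of minutes to first reach Throttled from state s, with t(Throttled) = 0. Conditioning on the first minute:
t(Idle) = 1 + 0.25·t(Idle) + 0.35·t(Overloaded) + 0.15·t(Busy)
t(Overloaded) = 1 + 0.3·t(Idle) + 0.15·t(Overloaded) + 0.4·t(Busy)
t(Busy) = 1 + 0.35·t(Idle) + 0.3·t(Overloaded) + 0.2·t(Busy)
Solving: t(Idle) = 5.0355, t(Overloaded) = 5.5598, t(Busy) = 5.5380.
Expected minutes from Overloaded to Throttled: 5.5598.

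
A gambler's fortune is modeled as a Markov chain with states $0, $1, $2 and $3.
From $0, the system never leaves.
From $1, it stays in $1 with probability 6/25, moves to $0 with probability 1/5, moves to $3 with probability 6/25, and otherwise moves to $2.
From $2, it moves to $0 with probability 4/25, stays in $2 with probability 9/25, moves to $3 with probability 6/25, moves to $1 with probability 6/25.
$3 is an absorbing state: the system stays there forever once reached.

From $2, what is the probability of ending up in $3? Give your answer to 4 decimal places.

Let h(s) be the probability of absorption at $3 starting from transient state s. Then h($3) = 1 and h($0) = 0. By first-step analysis:
h($1) = 0.2·0 + 0.24·h($1) + 0.32·h($2) + 0.24·1
h($2) = 0.16·0 + 0.24·h($1) + 0.36·h($2) + 0.24·1
Solving: h($1) = 0.5625, h($2) = 0.5859.
Starting from $2, the probability is 0.5859.

0.5859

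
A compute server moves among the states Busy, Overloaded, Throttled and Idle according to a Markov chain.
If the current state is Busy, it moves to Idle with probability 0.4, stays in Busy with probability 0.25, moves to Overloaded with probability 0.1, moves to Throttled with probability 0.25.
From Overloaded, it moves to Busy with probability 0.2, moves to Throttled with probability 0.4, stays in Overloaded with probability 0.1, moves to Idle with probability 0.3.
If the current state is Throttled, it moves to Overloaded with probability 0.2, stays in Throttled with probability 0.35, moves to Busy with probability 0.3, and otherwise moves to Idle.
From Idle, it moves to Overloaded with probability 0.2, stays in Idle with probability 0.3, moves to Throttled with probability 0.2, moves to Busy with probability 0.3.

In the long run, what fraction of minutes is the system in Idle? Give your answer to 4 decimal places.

0.2838

Let the stationary distribution be π with π = πP and π_1 + π_2 + π_3 + π_4 = 1.
π_1 = 0.25·π_1 + 0.2·π_2 + 0.3·π_3 + 0.3·π_4
π_2 = 0.1·π_1 + 0.1·π_2 + 0.2·π_3 + 0.2·π_4
π_3 = 0.25·π_1 + 0.4·π_2 + 0.35·π_3 + 0.2·π_4
Solving with the normalization constraint gives π = (0.2707, 0.1572, 0.2882, 0.2838).
So the stationary probability of Idle is 0.2838.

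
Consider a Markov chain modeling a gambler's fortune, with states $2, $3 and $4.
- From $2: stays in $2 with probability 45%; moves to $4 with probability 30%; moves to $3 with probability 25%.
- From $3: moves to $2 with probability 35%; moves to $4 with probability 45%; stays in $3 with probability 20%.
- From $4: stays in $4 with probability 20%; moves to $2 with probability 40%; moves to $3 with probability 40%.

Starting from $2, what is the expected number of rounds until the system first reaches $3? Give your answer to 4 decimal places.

3.4375

Let t(s) be the expected number of rounds to first reach $3 from state s, with t($3) = 0. Conditioning on the first round:
t($2) = 1 + 0.45·t($2) + 0.3·t($4)
t($4) = 1 + 0.4·t($2) + 0.2·t($4)
Solving: t($2) = 3.4375, t($4) = 2.9688.
Expected rounds from $2 to $3: 3.4375.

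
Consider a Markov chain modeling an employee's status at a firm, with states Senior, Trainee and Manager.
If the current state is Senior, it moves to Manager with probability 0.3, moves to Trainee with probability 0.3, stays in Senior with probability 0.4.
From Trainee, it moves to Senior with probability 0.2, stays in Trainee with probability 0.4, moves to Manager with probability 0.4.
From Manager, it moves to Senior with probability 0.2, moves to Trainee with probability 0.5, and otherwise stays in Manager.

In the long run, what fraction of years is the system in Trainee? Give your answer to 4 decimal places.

Let the stationary distribution be π with π = πP and π_1 + π_2 + π_3 = 1.
π_1 = 0.4·π_1 + 0.2·π_2 + 0.2·π_3
π_2 = 0.3·π_1 + 0.4·π_2 + 0.5·π_3
Solving with the normalization constraint gives π = (0.2500, 0.4091, 0.3409).
So the stationary probability of Trainee is 0.4091.

0.4091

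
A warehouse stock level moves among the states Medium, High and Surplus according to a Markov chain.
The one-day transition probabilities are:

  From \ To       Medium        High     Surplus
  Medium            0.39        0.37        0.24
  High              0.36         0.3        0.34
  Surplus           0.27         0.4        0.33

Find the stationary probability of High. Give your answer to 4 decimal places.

Let the stationary distribution be π with π = πP and π_1 + π_2 + π_3 = 1.
π_1 = 0.39·π_1 + 0.36·π_2 + 0.27·π_3
π_2 = 0.37·π_1 + 0.3·π_2 + 0.4·π_3
Solving with the normalization constraint gives π = (0.3431, 0.3543, 0.3027).
So the stationary probability of High is 0.3543.

0.3543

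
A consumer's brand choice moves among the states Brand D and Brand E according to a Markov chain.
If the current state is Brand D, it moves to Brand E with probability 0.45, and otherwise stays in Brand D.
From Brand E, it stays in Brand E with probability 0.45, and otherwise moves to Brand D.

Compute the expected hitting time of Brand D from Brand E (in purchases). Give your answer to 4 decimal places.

1.8182

Let t(s) be the expected number of purchases to first reach Brand D from state s, with t(Brand D) = 0. Conditioning on the first purchase:
t(Brand E) = 1 + 0.45·t(Brand E)
Solving: t(Brand E) = 1.8182.
Expected purchases from Brand E to Brand D: 1.8182.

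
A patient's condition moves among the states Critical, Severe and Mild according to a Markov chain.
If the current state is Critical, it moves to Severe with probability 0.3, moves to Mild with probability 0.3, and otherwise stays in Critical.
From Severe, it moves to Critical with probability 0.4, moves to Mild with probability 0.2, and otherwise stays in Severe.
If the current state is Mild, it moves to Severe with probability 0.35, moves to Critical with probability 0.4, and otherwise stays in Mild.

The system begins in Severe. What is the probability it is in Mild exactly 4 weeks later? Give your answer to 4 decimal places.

Propagate the distribution vector 4 weeks from Severe.
After 0 weeks: (0.0000, 1.0000, 0.0000)
After 1 week: (0.4000, 0.4000, 0.2000)
After 2 weeks: (0.4000, 0.3500, 0.2500)
After 3 weeks: (0.4000, 0.3475, 0.2525)
After 4 weeks: (0.4000, 0.3474, 0.2526)
P(in Mild after 4 weeks) = 0.2526

0.2526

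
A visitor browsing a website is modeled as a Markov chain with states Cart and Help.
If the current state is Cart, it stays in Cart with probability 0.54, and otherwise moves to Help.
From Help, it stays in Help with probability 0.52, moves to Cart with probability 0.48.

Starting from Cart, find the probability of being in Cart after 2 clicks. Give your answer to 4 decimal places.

0.5124

Sum over the intermediate state after 1 click:
P = P(Cart→Cart)·P(Cart→Cart) + P(Cart→Help)·P(Help→Cart)
  = 0.54×0.54 + 0.46×0.48
  = 0.2916 + 0.2208 = 0.5124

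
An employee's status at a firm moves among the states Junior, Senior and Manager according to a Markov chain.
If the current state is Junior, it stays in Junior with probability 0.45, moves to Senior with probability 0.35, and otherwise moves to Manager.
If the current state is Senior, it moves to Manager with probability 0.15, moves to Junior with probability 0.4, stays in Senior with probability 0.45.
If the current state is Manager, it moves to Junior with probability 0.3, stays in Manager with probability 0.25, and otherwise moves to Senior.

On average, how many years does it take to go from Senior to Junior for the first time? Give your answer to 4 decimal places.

2.6087

Let t(s) be the expected number of years to first reach Junior from state s, with t(Junior) = 0. Conditioning on the first year:
t(Senior) = 1 + 0.45·t(Senior) + 0.15·t(Manager)
t(Manager) = 1 + 0.45·t(Senior) + 0.25·t(Manager)
Solving: t(Senior) = 2.6087, t(Manager) = 2.8986.
Expected years from Senior to Junior: 2.6087.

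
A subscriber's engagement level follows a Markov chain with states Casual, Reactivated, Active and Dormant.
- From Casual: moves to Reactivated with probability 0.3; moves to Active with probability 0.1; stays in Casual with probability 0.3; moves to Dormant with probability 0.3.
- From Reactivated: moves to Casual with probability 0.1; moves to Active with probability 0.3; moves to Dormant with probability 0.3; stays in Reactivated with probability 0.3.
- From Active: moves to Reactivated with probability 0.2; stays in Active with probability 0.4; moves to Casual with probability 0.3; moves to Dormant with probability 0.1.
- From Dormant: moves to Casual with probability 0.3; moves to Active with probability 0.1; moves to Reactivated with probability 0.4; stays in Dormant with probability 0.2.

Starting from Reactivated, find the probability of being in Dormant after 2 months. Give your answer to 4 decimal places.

0.2100

Propagate the distribution vector 2 months from Reactivated.
After 0 months: (0.0000, 1.0000, 0.0000, 0.0000)
After 1 month: (0.1000, 0.3000, 0.3000, 0.3000)
After 2 months: (0.2400, 0.3000, 0.2500, 0.2100)
P(in Dormant after 2 months) = 0.2100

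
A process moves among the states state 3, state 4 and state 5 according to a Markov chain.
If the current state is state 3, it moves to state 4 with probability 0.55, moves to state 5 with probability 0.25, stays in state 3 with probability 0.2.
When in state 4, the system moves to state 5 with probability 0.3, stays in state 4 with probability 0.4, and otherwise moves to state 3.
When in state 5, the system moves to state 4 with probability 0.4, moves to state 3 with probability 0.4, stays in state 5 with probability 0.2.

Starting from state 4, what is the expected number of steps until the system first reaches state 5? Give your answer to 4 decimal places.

Let t(s) be the expected number of steps to first reach state 5 from state s, with t(state 5) = 0. Conditioning on the first step:
t(state 3) = 1 + 0.2·t(state 3) + 0.55·t(state 4)
t(state 4) = 1 + 0.3·t(state 3) + 0.4·t(state 4)
Solving: t(state 3) = 3.6508, t(state 4) = 3.4921.
Expected steps from state 4 to state 5: 3.4921.

3.4921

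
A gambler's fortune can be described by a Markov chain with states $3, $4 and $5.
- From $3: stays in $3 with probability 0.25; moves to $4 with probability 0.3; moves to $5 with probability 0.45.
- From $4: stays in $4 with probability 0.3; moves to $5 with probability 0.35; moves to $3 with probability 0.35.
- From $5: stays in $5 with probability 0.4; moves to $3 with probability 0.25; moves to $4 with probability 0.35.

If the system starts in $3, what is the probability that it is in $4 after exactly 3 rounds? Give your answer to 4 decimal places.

Propagate the distribution vector 3 rounds from $3.
After 0 rounds: (1.0000, 0.0000, 0.0000)
After 1 round: (0.2500, 0.3000, 0.4500)
After 2 rounds: (0.2800, 0.3225, 0.3975)
After 3 rounds: (0.2823, 0.3199, 0.3979)
P(in $4 after 3 rounds) = 0.3199

0.3199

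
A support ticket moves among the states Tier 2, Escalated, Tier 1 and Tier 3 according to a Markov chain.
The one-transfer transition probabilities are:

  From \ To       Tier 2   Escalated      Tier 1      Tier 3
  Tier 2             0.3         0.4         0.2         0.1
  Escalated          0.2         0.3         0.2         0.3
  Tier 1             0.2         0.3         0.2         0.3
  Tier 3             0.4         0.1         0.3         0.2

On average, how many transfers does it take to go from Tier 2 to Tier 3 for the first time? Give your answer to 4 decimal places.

Let t(s) be the expected number of transfers to first reach Tier 3 from state s, with t(Tier 3) = 0. Conditioning on the first transfer:
t(Tier 2) = 1 + 0.3·t(Tier 2) + 0.4·t(Escalated) + 0.2·t(Tier 1)
t(Escalated) = 1 + 0.2·t(Tier 2) + 0.3·t(Escalated) + 0.2·t(Tier 1)
t(Tier 1) = 1 + 0.2·t(Tier 2) + 0.3·t(Escalated) + 0.2·t(Tier 1)
Solving: t(Tier 2) = 4.7826, t(Escalated) = 3.9130, t(Tier 1) = 3.9130.
Expected transfers from Tier 2 to Tier 3: 4.7826.

4.7826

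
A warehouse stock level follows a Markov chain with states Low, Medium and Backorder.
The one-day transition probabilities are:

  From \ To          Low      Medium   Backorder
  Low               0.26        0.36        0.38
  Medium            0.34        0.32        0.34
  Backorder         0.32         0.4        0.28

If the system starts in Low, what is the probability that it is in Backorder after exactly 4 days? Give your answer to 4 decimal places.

Propagate the distribution vector 4 days from Low.
After 0 days: (1.0000, 0.0000, 0.0000)
After 1 day: (0.2600, 0.3600, 0.3800)
After 2 days: (0.3116, 0.3608, 0.3276)
After 3 days: (0.3085, 0.3587, 0.3328)
After 4 days: (0.3087, 0.3590, 0.3324)
P(in Backorder after 4 days) = 0.3324

0.3324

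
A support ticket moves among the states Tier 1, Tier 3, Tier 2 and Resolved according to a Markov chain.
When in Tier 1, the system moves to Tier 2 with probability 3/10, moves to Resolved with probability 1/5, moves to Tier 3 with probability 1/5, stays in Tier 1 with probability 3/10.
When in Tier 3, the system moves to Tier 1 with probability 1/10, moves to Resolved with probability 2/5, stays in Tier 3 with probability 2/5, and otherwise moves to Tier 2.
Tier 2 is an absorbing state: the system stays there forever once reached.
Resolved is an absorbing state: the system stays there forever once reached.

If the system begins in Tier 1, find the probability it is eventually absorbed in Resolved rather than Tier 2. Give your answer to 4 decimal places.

0.5000

Let h(s) be the probability of absorption at Resolved starting from transient state s. Then h(Resolved) = 1 and h(Tier 2) = 0. By first-step analysis:
h(Tier 1) = 0.3·h(Tier 1) + 0.2·h(Tier 3) + 0.3·0 + 0.2·1
h(Tier 3) = 0.1·h(Tier 1) + 0.4·h(Tier 3) + 0.1·0 + 0.4·1
Solving: h(Tier 1) = 0.5000, h(Tier 3) = 0.7500.
Starting from Tier 1, the probability is 0.5000.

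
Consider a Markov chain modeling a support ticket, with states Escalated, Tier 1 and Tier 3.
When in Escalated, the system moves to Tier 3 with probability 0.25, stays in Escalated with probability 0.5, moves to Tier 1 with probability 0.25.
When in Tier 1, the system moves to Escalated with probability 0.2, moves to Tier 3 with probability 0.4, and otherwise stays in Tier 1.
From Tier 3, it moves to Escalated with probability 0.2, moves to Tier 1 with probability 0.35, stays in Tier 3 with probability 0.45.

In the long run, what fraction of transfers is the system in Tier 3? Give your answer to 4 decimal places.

Let the stationary distribution be π with π = πP and π_1 + π_2 + π_3 = 1.
π_1 = 0.5·π_1 + 0.2·π_2 + 0.2·π_3
π_2 = 0.25·π_1 + 0.4·π_2 + 0.35·π_3
Solving with the normalization constraint gives π = (0.2857, 0.3383, 0.3759).
So the stationary probability of Tier 3 is 0.3759.

0.3759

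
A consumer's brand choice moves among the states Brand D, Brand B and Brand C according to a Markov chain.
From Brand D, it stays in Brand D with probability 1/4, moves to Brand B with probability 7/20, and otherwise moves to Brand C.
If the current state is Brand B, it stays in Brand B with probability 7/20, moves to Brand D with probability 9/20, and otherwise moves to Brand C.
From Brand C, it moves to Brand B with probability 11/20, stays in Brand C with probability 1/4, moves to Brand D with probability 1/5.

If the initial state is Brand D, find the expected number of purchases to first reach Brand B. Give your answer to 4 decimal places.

2.3834

Let t(s) be the expected number of purchases to first reach Brand B from state s, with t(Brand B) = 0. Conditioning on the first purchase:
t(Brand D) = 1 + 0.25·t(Brand D) + 0.4·t(Brand C)
t(Brand C) = 1 + 0.2·t(Brand D) + 0.25·t(Brand C)
Solving: t(Brand D) = 2.3834, t(Brand C) = 1.9689.
Expected purchases from Brand D to Brand B: 2.3834.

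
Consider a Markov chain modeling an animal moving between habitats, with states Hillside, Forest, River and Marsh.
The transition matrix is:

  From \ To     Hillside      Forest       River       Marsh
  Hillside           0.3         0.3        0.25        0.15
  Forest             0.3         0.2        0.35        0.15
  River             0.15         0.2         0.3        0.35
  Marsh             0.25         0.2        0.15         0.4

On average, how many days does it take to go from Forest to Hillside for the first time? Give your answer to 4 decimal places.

Let t(s) be the expected number of days to first reach Hillside from state s, with t(Hillside) = 0. Conditioning on the first day:
t(Forest) = 1 + 0.2·t(Forest) + 0.35·t(River) + 0.15·t(Marsh)
t(River) = 1 + 0.2·t(Forest) + 0.3·t(River) + 0.35·t(Marsh)
t(Marsh) = 1 + 0.2·t(Forest) + 0.15·t(River) + 0.4·t(Marsh)
Solving: t(Forest) = 4.0965, t(River) = 4.7030, t(Marsh) = 4.2079.
Expected days from Forest to Hillside: 4.0965.

4.0965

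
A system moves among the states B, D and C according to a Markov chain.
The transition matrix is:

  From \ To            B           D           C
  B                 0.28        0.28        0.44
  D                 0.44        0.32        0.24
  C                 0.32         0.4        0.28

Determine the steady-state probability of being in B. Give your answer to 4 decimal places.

0.3460

Let the stationary distribution be π with π = πP and π_1 + π_2 + π_3 = 1.
π_1 = 0.28·π_1 + 0.44·π_2 + 0.32·π_3
π_2 = 0.28·π_1 + 0.32·π_2 + 0.4·π_3
Solving with the normalization constraint gives π = (0.3460, 0.3319, 0.3221).
So the stationary probability of B is 0.3460.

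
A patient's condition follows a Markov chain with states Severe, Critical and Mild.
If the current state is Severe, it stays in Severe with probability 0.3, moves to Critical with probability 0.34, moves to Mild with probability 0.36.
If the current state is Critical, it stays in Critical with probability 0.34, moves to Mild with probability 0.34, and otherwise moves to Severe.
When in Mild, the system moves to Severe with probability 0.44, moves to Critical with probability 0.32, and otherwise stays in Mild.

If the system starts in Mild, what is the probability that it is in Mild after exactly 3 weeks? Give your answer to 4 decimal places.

0.3143

Propagate the distribution vector 3 weeks from Mild.
After 0 weeks: (0.0000, 0.0000, 1.0000)
After 1 week: (0.4400, 0.3200, 0.2400)
After 2 weeks: (0.3400, 0.3352, 0.3248)
After 3 weeks: (0.3522, 0.3335, 0.3143)
P(in Mild after 3 weeks) = 0.3143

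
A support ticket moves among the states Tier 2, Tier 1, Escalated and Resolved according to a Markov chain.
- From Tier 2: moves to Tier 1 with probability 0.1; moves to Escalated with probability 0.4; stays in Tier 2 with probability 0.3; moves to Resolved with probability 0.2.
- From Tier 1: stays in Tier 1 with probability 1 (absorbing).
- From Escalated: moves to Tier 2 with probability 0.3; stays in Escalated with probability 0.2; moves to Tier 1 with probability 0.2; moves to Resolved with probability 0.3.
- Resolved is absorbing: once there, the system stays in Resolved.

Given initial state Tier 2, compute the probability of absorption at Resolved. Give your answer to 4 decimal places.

0.6364

Let h(s) be the probability of absorption at Resolved starting from transient state s. Then h(Resolved) = 1 and h(Tier 1) = 0. By first-step analysis:
h(Tier 2) = 0.3·h(Tier 2) + 0.1·0 + 0.4·h(Escalated) + 0.2·1
h(Escalated) = 0.3·h(Tier 2) + 0.2·0 + 0.2·h(Escalated) + 0.3·1
Solving: h(Tier 2) = 0.6364, h(Escalated) = 0.6136.
Starting from Tier 2, the probability is 0.6364.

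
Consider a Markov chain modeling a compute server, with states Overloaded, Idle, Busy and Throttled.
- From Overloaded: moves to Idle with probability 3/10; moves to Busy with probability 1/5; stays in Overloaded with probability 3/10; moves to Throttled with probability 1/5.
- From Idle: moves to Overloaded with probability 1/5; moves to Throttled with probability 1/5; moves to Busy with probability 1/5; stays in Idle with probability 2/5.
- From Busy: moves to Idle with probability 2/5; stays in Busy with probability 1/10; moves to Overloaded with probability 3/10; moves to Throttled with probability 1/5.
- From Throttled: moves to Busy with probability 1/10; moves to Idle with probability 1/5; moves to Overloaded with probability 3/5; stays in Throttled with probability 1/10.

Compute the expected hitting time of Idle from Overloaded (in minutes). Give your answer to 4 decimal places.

3.3518

Let t(s) be the expected number of minutes to first reach Idle from state s, with t(Idle) = 0. Conditioning on the first minute:
t(Overloaded) = 1 + 0.3·t(Overloaded) + 0.2·t(Busy) + 0.2·t(Throttled)
t(Busy) = 1 + 0.3·t(Overloaded) + 0.1·t(Busy) + 0.2·t(Throttled)
t(Throttled) = 1 + 0.6·t(Overloaded) + 0.1·t(Busy) + 0.1·t(Throttled)
Solving: t(Overloaded) = 3.3518, t(Busy) = 3.0471, t(Throttled) = 3.6842.
Expected minutes from Overloaded to Idle: 3.3518.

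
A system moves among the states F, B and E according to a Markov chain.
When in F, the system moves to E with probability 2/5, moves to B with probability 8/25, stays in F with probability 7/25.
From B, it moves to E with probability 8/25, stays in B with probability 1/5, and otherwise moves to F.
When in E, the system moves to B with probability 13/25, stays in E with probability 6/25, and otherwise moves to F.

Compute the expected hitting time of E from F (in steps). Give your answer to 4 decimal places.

Let t(s) be the expected number of steps to first reach E from state s, with t(E) = 0. Conditioning on the first step:
t(F) = 1 + 0.28·t(F) + 0.32·t(B)
t(B) = 1 + 0.48·t(F) + 0.2·t(B)
Solving: t(F) = 2.6515, t(B) = 2.8409.
Expected steps from F to E: 2.6515.

2.6515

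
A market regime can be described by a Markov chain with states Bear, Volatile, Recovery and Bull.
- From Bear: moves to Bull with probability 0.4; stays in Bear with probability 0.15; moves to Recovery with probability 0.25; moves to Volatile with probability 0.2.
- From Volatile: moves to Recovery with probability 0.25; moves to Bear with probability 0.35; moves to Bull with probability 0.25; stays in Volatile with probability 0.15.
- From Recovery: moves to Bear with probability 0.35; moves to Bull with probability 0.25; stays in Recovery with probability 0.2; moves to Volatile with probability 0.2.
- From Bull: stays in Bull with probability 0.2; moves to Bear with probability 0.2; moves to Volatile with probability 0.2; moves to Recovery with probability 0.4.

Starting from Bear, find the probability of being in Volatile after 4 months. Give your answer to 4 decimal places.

Propagate the distribution vector 4 months from Bear.
After 0 months: (1.0000, 0.0000, 0.0000, 0.0000)
After 1 month: (0.1500, 0.2000, 0.2500, 0.4000)
After 2 months: (0.2600, 0.1900, 0.2975, 0.2525)
After 3 months: (0.2601, 0.1905, 0.2730, 0.2764)
After 4 months: (0.2565, 0.1905, 0.2778, 0.2752)
P(in Volatile after 4 months) = 0.1905

0.1905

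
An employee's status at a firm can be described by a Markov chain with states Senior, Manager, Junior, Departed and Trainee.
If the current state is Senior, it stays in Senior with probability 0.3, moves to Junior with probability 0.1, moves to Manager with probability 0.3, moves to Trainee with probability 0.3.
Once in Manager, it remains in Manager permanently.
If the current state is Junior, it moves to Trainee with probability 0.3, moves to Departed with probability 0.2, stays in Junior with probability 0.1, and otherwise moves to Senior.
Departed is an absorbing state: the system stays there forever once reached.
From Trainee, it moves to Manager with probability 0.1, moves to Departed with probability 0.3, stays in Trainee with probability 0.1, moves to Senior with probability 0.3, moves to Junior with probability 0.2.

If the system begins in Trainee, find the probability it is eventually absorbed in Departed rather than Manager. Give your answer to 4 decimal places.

0.5627

Let h(s) be the probability of absorption at Departed starting from transient state s. Then h(Departed) = 1 and h(Manager) = 0. By first-step analysis:
h(Senior) = 0.3·h(Senior) + 0.3·0 + 0.1·h(Junior) + 0.3·h(Trainee)
h(Junior) = 0.4·h(Senior) + 0.1·h(Junior) + 0.2·1 + 0.3·h(Trainee)
h(Trainee) = 0.3·h(Senior) + 0.1·0 + 0.2·h(Junior) + 0.3·1 + 0.1·h(Trainee)
Solving: h(Senior) = 0.3200, h(Junior) = 0.5520, h(Trainee) = 0.5627.
Starting from Trainee, the probability is 0.5627.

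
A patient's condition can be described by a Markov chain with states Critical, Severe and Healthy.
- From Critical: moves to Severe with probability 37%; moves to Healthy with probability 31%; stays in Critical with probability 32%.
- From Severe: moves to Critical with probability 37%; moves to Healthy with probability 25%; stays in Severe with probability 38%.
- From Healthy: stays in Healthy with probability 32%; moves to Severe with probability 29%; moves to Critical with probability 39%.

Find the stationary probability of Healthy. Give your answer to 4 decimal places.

Let the stationary distribution be π with π = πP and π_1 + π_2 + π_3 = 1.
π_1 = 0.32·π_1 + 0.37·π_2 + 0.39·π_3
π_2 = 0.37·π_1 + 0.38·π_2 + 0.29·π_3
Solving with the normalization constraint gives π = (0.3579, 0.3501, 0.2919).
So the stationary probability of Healthy is 0.2919.

0.2919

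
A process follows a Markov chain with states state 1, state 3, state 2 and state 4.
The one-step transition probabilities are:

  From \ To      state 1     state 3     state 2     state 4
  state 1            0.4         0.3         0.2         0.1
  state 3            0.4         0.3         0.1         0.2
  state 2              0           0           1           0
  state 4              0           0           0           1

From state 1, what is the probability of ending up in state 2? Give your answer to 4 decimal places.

0.5667

Let h(s) be the probability of absorption at state 2 starting from transient state s. Then h(state 2) = 1 and h(state 4) = 0. By first-step analysis:
h(state 1) = 0.4·h(state 1) + 0.3·h(state 3) + 0.2·1 + 0.1·0
h(state 3) = 0.4·h(state 1) + 0.3·h(state 3) + 0.1·1 + 0.2·0
Solving: h(state 1) = 0.5667, h(state 3) = 0.4667.
Starting from state 1, the probability is 0.5667.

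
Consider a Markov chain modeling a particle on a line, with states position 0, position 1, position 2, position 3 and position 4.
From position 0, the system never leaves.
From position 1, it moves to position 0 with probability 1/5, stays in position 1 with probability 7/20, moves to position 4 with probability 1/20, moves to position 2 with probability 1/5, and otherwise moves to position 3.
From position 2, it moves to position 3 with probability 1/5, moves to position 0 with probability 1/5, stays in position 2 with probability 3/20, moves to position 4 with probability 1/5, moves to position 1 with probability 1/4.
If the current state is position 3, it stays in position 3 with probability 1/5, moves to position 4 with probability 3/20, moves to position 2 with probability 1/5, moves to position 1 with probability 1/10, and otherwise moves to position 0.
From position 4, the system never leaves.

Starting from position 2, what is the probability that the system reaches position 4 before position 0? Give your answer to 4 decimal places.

0.4000

Let h(s) be the probability of absorption at position 4 starting from transient state s. Then h(position 4) = 1 and h(position 0) = 0. By first-step analysis:
h(position 1) = 0.2·0 + 0.35·h(position 1) + 0.2·h(position 2) + 0.2·h(position 3) + 0.05·1
h(position 2) = 0.2·0 + 0.25·h(position 1) + 0.15·h(position 2) + 0.2·h(position 3) + 0.2·1
h(position 3) = 0.35·0 + 0.1·h(position 1) + 0.2·h(position 2) + 0.2·h(position 3) + 0.15·1
Solving: h(position 1) = 0.3000, h(position 2) = 0.4000, h(position 3) = 0.3250.
Starting from position 2, the probability is 0.4000.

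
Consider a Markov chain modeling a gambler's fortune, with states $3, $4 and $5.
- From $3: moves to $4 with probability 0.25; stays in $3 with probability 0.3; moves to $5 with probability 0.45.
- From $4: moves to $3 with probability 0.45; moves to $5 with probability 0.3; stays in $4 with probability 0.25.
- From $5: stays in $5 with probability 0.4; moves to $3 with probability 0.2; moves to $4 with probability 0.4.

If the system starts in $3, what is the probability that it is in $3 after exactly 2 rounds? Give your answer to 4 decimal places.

Sum over the intermediate state after 1 round:
P = P($3→$3)·P($3→$3) + P($3→$4)·P($4→$3) + P($3→$5)·P($5→$3)
  = 0.3×0.3 + 0.25×0.45 + 0.45×0.2
  = 0.0900 + 0.1125 + 0.0900 = 0.2925

0.2925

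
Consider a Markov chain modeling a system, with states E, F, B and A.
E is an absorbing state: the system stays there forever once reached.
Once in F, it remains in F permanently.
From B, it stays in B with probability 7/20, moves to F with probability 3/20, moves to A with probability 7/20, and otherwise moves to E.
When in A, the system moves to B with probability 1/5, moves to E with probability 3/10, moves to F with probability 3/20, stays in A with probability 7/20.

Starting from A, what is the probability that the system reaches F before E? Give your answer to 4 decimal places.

0.3617

Let h(s) be the probability of absorption at F starting from transient state s. Then h(F) = 1 and h(E) = 0. By first-step analysis:
h(B) = 0.15·0 + 0.15·1 + 0.35·h(B) + 0.35·h(A)
h(A) = 0.3·0 + 0.15·1 + 0.2·h(B) + 0.35·h(A)
Solving: h(B) = 0.4255, h(A) = 0.3617.
Starting from A, the probability is 0.3617.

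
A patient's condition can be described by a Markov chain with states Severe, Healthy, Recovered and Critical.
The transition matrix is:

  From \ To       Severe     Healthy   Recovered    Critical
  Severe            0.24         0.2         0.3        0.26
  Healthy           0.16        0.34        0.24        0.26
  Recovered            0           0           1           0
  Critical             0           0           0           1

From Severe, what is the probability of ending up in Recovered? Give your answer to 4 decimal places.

Let h(s) be the probability of absorption at Recovered starting from transient state s. Then h(Recovered) = 1 and h(Critical) = 0. By first-step analysis:
h(Severe) = 0.24·h(Severe) + 0.2·h(Healthy) + 0.3·1 + 0.26·0
h(Healthy) = 0.16·h(Severe) + 0.34·h(Healthy) + 0.24·1 + 0.26·0
Solving: h(Severe) = 0.5239, h(Healthy) = 0.4906.
Starting from Severe, the probability is 0.5239.

0.5239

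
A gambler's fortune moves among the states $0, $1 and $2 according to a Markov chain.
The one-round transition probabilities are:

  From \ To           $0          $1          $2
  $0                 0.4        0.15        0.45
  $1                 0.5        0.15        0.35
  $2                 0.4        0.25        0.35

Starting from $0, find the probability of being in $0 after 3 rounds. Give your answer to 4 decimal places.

0.4195

Propagate the distribution vector 3 rounds from $0.
After 0 rounds: (1.0000, 0.0000, 0.0000)
After 1 round: (0.4000, 0.1500, 0.4500)
After 2 rounds: (0.4150, 0.1950, 0.3900)
After 3 rounds: (0.4195, 0.1890, 0.3915)
P(in $0 after 3 rounds) = 0.4195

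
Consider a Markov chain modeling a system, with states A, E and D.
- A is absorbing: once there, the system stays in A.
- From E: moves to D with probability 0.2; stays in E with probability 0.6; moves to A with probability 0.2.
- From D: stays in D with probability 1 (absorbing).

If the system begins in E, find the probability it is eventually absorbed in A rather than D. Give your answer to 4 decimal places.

Let h(s) be the probability of absorption at A starting from transient state s. Then h(A) = 1 and h(D) = 0. By first-step analysis:
h(E) = 0.2·1 + 0.6·h(E) + 0.2·0
Solving: h(E) = 0.5000.
Starting from E, the probability is 0.5000.

0.5000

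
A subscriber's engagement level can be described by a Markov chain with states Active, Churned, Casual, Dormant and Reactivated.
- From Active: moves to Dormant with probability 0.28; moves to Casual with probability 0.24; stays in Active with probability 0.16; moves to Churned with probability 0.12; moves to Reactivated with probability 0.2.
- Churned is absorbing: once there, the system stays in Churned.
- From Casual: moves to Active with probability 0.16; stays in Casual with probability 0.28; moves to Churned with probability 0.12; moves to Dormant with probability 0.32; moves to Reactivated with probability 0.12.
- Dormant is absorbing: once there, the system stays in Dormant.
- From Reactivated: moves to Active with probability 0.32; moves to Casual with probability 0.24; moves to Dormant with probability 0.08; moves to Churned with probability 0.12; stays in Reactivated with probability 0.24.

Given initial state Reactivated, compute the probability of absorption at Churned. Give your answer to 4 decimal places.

0.3893

Let h(s) be the probability of absorption at Churned starting from transient state s. Then h(Churned) = 1 and h(Dormant) = 0. By first-step analysis:
h(Active) = 0.16·h(Active) + 0.12·1 + 0.24·h(Casual) + 0.28·0 + 0.2·h(Reactivated)
h(Casual) = 0.16·h(Active) + 0.12·1 + 0.28·h(Casual) + 0.32·0 + 0.12·h(Reactivated)
h(Reactivated) = 0.32·h(Active) + 0.12·1 + 0.24·h(Casual) + 0.08·0 + 0.24·h(Reactivated)
Solving: h(Active) = 0.3221, h(Casual) = 0.3031, h(Reactivated) = 0.3893.
Starting from Reactivated, the probability is 0.3893.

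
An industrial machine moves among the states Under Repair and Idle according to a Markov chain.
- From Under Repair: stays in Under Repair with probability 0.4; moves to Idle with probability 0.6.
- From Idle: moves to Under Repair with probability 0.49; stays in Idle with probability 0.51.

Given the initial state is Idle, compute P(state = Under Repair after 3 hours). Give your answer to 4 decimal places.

0.4499

Propagate the distribution vector 3 hours from Idle.
After 0 hours: (0.0000, 1.0000)
After 1 hour: (0.4900, 0.5100)
After 2 hours: (0.4459, 0.5541)
After 3 hours: (0.4499, 0.5501)
P(in Under Repair after 3 hours) = 0.4499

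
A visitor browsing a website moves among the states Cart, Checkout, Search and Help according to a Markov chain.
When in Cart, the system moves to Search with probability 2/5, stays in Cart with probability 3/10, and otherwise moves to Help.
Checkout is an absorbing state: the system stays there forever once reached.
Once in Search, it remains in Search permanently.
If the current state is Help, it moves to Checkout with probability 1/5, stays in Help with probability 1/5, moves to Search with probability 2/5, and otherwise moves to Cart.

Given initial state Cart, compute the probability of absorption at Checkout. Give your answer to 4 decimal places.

Let h(s) be the probability of absorption at Checkout starting from transient state s. Then h(Checkout) = 1 and h(Search) = 0. By first-step analysis:
h(Cart) = 0.3·h(Cart) + 0.4·0 + 0.3·h(Help)
h(Help) = 0.2·h(Cart) + 0.2·1 + 0.4·0 + 0.2·h(Help)
Solving: h(Cart) = 0.1200, h(Help) = 0.2800.
Starting from Cart, the probability is 0.1200.

0.1200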